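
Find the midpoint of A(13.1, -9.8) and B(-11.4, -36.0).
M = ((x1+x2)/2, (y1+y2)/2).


Mx = (13.1 - 11.4)/2 = 1.7/2 = 0.8500
My = (-9.8 - 36.0)/2 = -45.8/2 = -22.9000

(0.8500, -22.9000)


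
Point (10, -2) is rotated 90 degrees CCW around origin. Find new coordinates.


cos(90) = 0, sin(90) = 1
x' = 10*0 + 2*1 = 2
y' = 10*1 - 2*0 = 10

(2, 10)


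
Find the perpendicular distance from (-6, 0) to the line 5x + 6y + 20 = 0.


|5*(-6) + 6*0 + 20| = |-10| = 10
sqrt(25 + 36) = sqrt(61) = 7.8102
d = 10/sqrt(61) = 1.2804

1.2804


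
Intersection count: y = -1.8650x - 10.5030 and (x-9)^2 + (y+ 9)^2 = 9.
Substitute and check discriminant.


Substitute y = -1.8650x - 10.5030: (x-9)^2 + (-1.8650x- 10.5030+ 9)^2 = 9
Expand to Ax^2 + Bx + C = 0, where b-k = -1.503
A = 1+m^2 = 4.478225
B = 2(m(b-k) - h) = 2(-1.8650*(-1.503) - 9) = -12.39381
C = h^2 + (b-k)^2 - r^2 = 81 + 2.259009 - 9 = 74.259009
disc = B^2-4AC = 153.6065 - 1330.1942 = -1176.5877
disc < 0

0 intersection points


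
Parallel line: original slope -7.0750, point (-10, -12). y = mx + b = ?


Parallel lines have equal slopes.
m2 = -7.0750
b2 = -12 + 7.0750*(-10) = -82.7500

y = -7.0750x - 82.7500


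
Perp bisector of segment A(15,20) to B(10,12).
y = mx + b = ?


Midpoint = (12.5, 16)
Slope of AB = dy/dx = -8/(-5) = 1.6000
Perp slope = -dx/dy = -5/8 = -0.6250
b = My - (perp slope)*Mx = 16 + (-5*12.5)/(-8) = 16 + 7.8125 = 23.8125

y = -0.6250x + 23.8125


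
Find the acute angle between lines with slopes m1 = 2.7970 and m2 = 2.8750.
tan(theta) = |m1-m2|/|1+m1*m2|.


m1-m2 = -0.078
1+m1*m2 = 9.041375
tan(theta) = |-0.078/9.041375| = 0.008627
theta = arctan(|-0.078/9.041375|) = 0.4943 degrees (acute angle)

0.4943 degrees


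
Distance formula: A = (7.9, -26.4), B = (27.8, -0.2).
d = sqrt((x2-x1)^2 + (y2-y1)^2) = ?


dx = 27.8 - 7.9 = 19.9
dy = -0.2 + 26.4 = 26.2
d = sqrt(396.01 + 686.44) = sqrt(1082.45) = 32.9006

32.9006


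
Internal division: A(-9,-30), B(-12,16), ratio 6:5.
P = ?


Px = (6*(-12) + 5*(-9))/11 = -117/11 = -10.6364
Py = (6*16 + 5*(-30))/11 = -54/11 = -4.9091

P = (-10.6364, -4.9091)


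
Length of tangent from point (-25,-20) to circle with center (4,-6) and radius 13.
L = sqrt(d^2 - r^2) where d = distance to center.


d = sqrt((-25-4)^2 + (-20+ 6)^2) = sqrt(841+196) = 32.2025
L = sqrt(1037.0000 - 169) = sqrt(868.0000) = 29.4618

29.4618


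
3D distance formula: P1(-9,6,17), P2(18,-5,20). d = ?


dx=27, dy=-11, dz=3
d = sqrt(729+121+9) = sqrt(859) = 29.3087

29.3087


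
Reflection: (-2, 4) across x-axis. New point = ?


Reflection rule for x-axis: (x, -y)
(-2, 4) -> (-2, -4)

(-2, -4)


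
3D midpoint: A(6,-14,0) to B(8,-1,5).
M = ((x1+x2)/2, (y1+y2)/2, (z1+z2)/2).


Mx = (6+8)/2 = 7.0000
My = (-14- 1)/2 = -7.5000
Mz = (0+5)/2 = 2.5000

M = (7.0000, -7.5000, 2.5000)


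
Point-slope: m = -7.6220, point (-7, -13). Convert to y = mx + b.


y + 13 = -7.6220(x + 7)
y = -7.6220x - 13 + 7.6220*(-7)
y = -7.6220x - 66.3540

y = -7.6220x - 66.3540


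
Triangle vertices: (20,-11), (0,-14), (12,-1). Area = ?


20*(-14+ 1) = -260
0*(-1+ 11) = 0
12*(-11+ 14) = 36
sum = -224
Area = |-224|/2 = 112.0000

112.0000 sq units


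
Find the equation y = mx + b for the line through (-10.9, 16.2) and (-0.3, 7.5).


m = (-8.7)/(10.6) = -0.8208
b = y1 - m*x1 = 16.2 - (-8.7*(-10.9))/(10.6) = 16.2 - 8.9462 = 7.2538

y = -0.8208x + 7.2538


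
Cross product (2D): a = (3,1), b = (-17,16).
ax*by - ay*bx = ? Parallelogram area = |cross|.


cross = 3*16 - 1*(-17) = 48 + 17 = 65
Parallelogram area = |65| = 65

cross = 65, parallelogram area = 65


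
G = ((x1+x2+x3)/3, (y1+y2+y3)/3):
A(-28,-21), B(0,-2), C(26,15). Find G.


Gx = (-28+0+26)/3 = -2/3 = -0.6667
Gy = (-21- 2+15)/3 = -8/3 = -2.6667

G = (-0.6667, -2.6667)


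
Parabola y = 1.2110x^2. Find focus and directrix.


a = 1.2110
1/(4a) = 0.2064
Focus = (0, 0.2064)
Directrix: y = -0.2064

Focus = (0, 0.2064), Directrix: y = -0.2064


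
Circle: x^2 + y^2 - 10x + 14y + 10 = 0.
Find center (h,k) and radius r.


h = -D/2 = 10/2 = 5
k = -E/2 = -14/2 = -7
r^2 = h^2 + k^2 - F = 25 + 49 - 10 = 64
r = 8

Center (5, -7), radius = 8


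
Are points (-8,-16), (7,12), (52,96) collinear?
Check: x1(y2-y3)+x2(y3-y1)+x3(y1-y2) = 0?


-8*(12-96) + 7*(96+ 16) + 52*(-16-12)
= 672 + 784 - 1456 = 0

Yes, collinear (determinant = 0)


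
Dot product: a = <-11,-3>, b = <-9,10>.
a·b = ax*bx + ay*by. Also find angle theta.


a·b = -11*(-9) - 3*10 = 99 - 30 = 69
|a| = sqrt(121+9) = 11.4018
|b| = sqrt(81+100) = 13.4536
cos(theta) = 69/(sqrt(130)*sqrt(181)) = 69/sqrt(23530) = 0.449819
theta = arccos(69/sqrt(23530)) = 63.2679 degrees

a·b = 69, theta = 63.2679 deg


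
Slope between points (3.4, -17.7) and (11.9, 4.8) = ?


dy = 4.8 + 17.7 = 22.5
dx = 11.9 - 3.4 = 8.5
m = 22.5/8.5 = 2.6471

m = 2.6471


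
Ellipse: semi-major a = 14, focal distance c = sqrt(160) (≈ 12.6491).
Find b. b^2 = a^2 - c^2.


b^2 = 14^2 - (sqrt(160))^2 = 196 - 160 = 36
b = sqrt(36) = 6

b = 6


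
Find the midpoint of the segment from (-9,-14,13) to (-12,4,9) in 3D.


Mx = (-9- 12)/2 = -10.5000
My = (-14+4)/2 = -5.0000
Mz = (13+9)/2 = 11.0000

M = (-10.5000, -5.0000, 11.0000)


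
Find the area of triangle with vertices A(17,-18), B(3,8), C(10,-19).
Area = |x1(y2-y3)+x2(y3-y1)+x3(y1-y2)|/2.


17*(8+ 19) = 459
3*(-19+ 18) = -3
10*(-18-8) = -260
sum = 196
Area = |196|/2 = 98.0000

98.0000 sq units


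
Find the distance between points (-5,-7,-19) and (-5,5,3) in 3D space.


dx=0, dy=12, dz=22
d = sqrt(0+144+484) = sqrt(628) = 25.0599

25.0599


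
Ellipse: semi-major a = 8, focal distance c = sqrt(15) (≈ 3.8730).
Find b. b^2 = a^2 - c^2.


b^2 = 8^2 - (sqrt(15))^2 = 64 - 15 = 49
b = sqrt(49) = 7

b = 7


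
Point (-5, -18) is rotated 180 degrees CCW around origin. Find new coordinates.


cos(180) = -1, sin(180) = 0
x' = -5*(-1) + 18*0 = 5
y' = -5*0 - 18*(-1) = 18

(5, 18)


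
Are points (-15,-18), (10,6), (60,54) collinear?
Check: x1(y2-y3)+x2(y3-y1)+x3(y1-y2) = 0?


-15*(6-54) + 10*(54+ 18) + 60*(-18-6)
= 720 + 720 - 1440 = 0

Yes, collinear (determinant = 0)


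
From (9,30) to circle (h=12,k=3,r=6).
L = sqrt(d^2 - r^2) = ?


d = sqrt((9-12)^2 + (30-3)^2) = sqrt(9+729) = 27.1662
L = sqrt(738.0000 - 36) = sqrt(702.0000) = 26.4953

26.4953


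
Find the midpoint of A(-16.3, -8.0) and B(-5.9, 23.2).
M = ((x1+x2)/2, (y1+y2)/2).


Mx = (-16.3 - 5.9)/2 = -22.2/2 = -11.1000
My = (-8.0 + 23.2)/2 = 15.2/2 = 7.6000

(-11.1000, 7.6000)


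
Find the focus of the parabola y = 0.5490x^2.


a = 0.5490
4a = 2.1960
focus = (0, 1/2.1960) = (0, 0.4554)

Focus = (0, 0.4554)


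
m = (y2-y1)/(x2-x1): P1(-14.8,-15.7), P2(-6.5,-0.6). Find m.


dy = -0.6 + 15.7 = 15.1
dx = -6.5 + 14.8 = 8.3
m = 15.1/8.3 = 1.8193

m = 1.8193


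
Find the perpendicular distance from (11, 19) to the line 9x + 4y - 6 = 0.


|9*11 + 4*19 - 6| = |169| = 169
sqrt(81 + 16) = sqrt(97) = 9.8489
d = 169/sqrt(97) = 17.1594

17.1594


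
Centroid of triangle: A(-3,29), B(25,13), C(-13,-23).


Gx = (-3+25- 13)/3 = 9/3 = 3.0000
Gy = (29+13- 23)/3 = 19/3 = 6.3333

G = (3.0000, 6.3333)


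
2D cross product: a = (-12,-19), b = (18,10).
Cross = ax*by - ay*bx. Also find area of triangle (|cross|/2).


cross = -12*10 + 19*18 = -120 + 342 = 222
Triangle area = |222|/2 = 222/2 = 111.0000

cross = 222, triangle area = 111.0000


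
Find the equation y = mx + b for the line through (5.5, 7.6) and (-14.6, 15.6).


m = (8.0)/(-20.1) = -0.3980
b = y1 - m*x1 = 7.6 - (8.0*5.5)/(-20.1) = 7.6 + 2.1891 = 9.7891

y = -0.3980x + 9.7891


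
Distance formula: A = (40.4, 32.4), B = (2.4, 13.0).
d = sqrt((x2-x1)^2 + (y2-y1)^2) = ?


dx = 2.4 - 40.4 = -38.0
dy = 13.0 - 32.4 = -19.4
d = sqrt(1444.0 + 376.36) = sqrt(1820.36) = 42.6657

42.6657


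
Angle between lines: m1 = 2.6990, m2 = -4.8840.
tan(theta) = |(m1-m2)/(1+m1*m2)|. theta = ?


m1-m2 = 7.583
1+m1*m2 = -12.181916
tan(theta) = |7.583/(-12.181916)| = 0.622480
theta = arctan(|7.583/(-12.181916)|) = 31.9014 degrees (acute angle)

31.9014 degrees


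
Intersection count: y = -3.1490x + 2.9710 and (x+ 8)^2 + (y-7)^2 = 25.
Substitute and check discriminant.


Substitute y = -3.1490x + 2.9710: (x+ 8)^2 + (-3.1490x+2.9710-7)^2 = 25
Expand to Ax^2 + Bx + C = 0, where b-k = -4.029
A = 1+m^2 = 10.916201
B = 2(m(b-k) - h) = 2(-3.1490*(-4.029) + 8) = 41.374642
C = h^2 + (b-k)^2 - r^2 = 64 + 16.232841 - 25 = 55.232841
disc = B^2-4AC = 1711.8610 - 2411.7312 = -699.8702
disc < 0

0 intersection points


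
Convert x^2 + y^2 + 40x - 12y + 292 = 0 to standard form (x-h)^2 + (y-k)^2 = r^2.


h = -D/2 = -40/2 = -20
k = -E/2 = 12/2 = 6
r^2 = h^2 + k^2 - F = 400 + 36 - 292 = 144
r = 12

Center (-20, 6), radius = 12


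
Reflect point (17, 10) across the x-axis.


Reflection rule for x-axis: (x, -y)
(17, 10) -> (17, -10)

(17, -10)


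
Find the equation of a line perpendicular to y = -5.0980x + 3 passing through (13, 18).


Perpendicular slope = -1/m1 = -1/(-5.0980) = 0.1962
b2 = y0 - m2*x0 = 18 + 13/(-5.0980) = 18 - 2.5500 = 15.4500

y = 0.1962x + 15.4500


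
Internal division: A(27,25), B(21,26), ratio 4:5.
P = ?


Px = (4*21 + 5*27)/9 = 219/9 = 24.3333
Py = (4*26 + 5*25)/9 = 229/9 = 25.4444

P = (24.3333, 25.4444)


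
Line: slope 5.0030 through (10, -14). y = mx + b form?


y + 14 = 5.0030(x - 10)
y = 5.0030x - 14 - 5.0030*10
y = 5.0030x - 64.0300

y = 5.0030x - 64.0300


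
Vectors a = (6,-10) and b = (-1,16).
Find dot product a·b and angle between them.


a·b = 6*(-1) - 10*16 = -6 - 160 = -166
|a| = sqrt(36+100) = 11.6619
|b| = sqrt(1+256) = 16.0312
cos(theta) = -166/(sqrt(136)*sqrt(257)) = -166/sqrt(34952) = -0.887916
theta = arccos(-166/sqrt(34952)) = 152.6126 degrees

a·b = -166, theta = 152.6126 deg


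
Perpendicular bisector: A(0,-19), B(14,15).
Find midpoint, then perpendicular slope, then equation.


Midpoint = (7, -2)
Slope of AB = dy/dx = 34/14 = 2.4286
Perp slope = -dx/dy = -14/34 = -0.4118
b = My - (perp slope)*Mx = -2 + (14*7)/34 = -2 + 2.8824 = 0.8824

y = -0.4118x + 0.8824


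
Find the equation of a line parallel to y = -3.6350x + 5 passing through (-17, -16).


Parallel lines have equal slopes.
m2 = -3.6350
b2 = -16 + 3.6350*(-17) = -77.7950

y = -3.6350x - 77.7950


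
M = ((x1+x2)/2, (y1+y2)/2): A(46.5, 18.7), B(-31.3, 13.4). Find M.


Mx = (46.5 - 31.3)/2 = 15.2/2 = 7.6000
My = (18.7 + 13.4)/2 = 32.1/2 = 16.0500

(7.6000, 16.0500)


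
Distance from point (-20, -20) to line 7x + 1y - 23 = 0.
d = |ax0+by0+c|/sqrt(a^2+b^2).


|7*(-20) + 1*(-20) - 23| = |-183| = 183
sqrt(49 + 1) = sqrt(50) = 7.0711
d = 183/sqrt(50) = 25.8801

25.8801


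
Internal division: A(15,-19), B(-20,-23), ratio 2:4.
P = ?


Px = (2*(-20) + 4*15)/6 = 20/6 = 3.3333
Py = (2*(-23) + 4*(-19))/6 = -122/6 = -20.3333

P = (3.3333, -20.3333)


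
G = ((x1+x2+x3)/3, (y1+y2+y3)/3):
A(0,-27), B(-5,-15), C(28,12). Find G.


Gx = (0- 5+28)/3 = 23/3 = 7.6667
Gy = (-27- 15+12)/3 = -30/3 = -10.0000

G = (7.6667, -10.0000)


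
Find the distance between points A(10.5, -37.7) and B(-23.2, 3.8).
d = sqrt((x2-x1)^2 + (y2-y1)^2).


dx = -23.2 - 10.5 = -33.7
dy = 3.8 + 37.7 = 41.5
d = sqrt(1135.69 + 1722.25) = sqrt(2857.94) = 53.4597

53.4597


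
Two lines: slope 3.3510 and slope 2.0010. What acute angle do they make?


m1-m2 = 1.35
1+m1*m2 = 7.705351
tan(theta) = |1.35/7.705351| = 0.175203
theta = arctan(|1.35/7.705351|) = 9.9375 degrees (acute angle)

9.9375 degrees


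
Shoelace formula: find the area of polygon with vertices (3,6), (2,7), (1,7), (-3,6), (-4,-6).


sum(xi*y_{i+1}) = 3*7 + 2*7 + 1*6 - 3*(-6) - 4*6 = 35
sum(yi*x_{i+1}) = 6*2 + 7*1 + 7*(-3) + 6*(-4) - 6*3 = -44
Area = |35 + 44|/2 = 79/2 = 39.5000

39.5000 sq units


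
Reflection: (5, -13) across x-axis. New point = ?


Reflection rule for x-axis: (x, -y)
(5, -13) -> (5, 13)

(5, 13)


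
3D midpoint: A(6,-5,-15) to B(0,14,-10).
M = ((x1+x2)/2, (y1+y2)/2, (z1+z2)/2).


Mx = (6+0)/2 = 3.0000
My = (-5+14)/2 = 4.5000
Mz = (-15- 10)/2 = -12.5000

M = (3.0000, 4.5000, -12.5000)


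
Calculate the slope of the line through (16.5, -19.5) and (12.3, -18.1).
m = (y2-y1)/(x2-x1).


dy = -18.1 + 19.5 = 1.4
dx = 12.3 - 16.5 = -4.2
m = 1.4/(-4.2) = -0.3333

m = -0.3333


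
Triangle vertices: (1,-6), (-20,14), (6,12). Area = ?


1*(14-12) = 2
-20*(12+ 6) = -360
6*(-6-14) = -120
sum = -478
Area = |-478|/2 = 239.0000

239.0000 sq units


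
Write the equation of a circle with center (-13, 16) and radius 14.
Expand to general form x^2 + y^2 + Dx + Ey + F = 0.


(x+ 13)^2 + (y-16)^2 = 14^2
D = -2h = 26, E = -2k = -32
F = h^2+k^2-r^2 = 169+256-196 = 229

x^2 + y^2 + 26x - 32y + 229 = 0


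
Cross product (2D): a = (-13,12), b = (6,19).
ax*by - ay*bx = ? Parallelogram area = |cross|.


cross = -13*19 - 12*6 = -247 - 72 = -319
Parallelogram area = |-319| = 319

cross = -319, parallelogram area = 319


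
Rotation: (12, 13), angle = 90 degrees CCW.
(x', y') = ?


cos(90) = 0, sin(90) = 1
x' = 12*0 - 13*1 = -13
y' = 12*1 + 13*0 = 12

(-13, 12)


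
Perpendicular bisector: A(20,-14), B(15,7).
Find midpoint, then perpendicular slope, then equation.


Midpoint = (17.5, -3.5)
Slope of AB = dy/dx = 21/(-5) = -4.2000
Perp slope = -dx/dy = 5/21 = 0.2381
b = My - (perp slope)*Mx = -3.5 + (-5*17.5)/21 = -3.5 - 4.1667 = -7.6667

y = 0.2381x - 7.6667


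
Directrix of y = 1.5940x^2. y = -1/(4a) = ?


a = 1.5940
1/(4a) = 0.1568
directrix: y = -0.1568 = -0.1568

y = -0.1568


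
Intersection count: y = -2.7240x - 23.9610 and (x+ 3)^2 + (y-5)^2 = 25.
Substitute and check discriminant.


Substitute y = -2.7240x - 23.9610: (x+ 3)^2 + (-2.7240x- 23.9610-5)^2 = 25
Expand to Ax^2 + Bx + C = 0, where b-k = -28.961
A = 1+m^2 = 8.420176
B = 2(m(b-k) - h) = 2(-2.7240*(-28.961) + 3) = 163.779528
C = h^2 + (b-k)^2 - r^2 = 9 + 838.739521 - 25 = 822.739521
disc = B^2-4AC = 26823.7338 - 27710.4463 = -886.7125
disc < 0

0 intersection points


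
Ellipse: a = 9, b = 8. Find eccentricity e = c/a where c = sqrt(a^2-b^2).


c = sqrt(81-64) = sqrt(17) = 4.1231
e = c/a = sqrt(17)/9 = 0.4581

e = 0.4581


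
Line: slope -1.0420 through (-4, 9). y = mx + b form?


y - 9 = -1.0420(x + 4)
y = -1.0420x + 9 + 1.0420*(-4)
y = -1.0420x + 4.8320

y = -1.0420x + 4.8320


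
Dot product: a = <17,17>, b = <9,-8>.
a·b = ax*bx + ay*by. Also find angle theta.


a·b = 17*9 + 17*(-8) = 153 - 136 = 17
|a| = sqrt(289+289) = 24.0416
|b| = sqrt(81+64) = 12.0416
cos(theta) = 17/(sqrt(578)*sqrt(145)) = 17/sqrt(83810) = 0.058722
theta = arccos(17/sqrt(83810)) = 86.6335 degrees

a·b = 17, theta = 86.6335 deg


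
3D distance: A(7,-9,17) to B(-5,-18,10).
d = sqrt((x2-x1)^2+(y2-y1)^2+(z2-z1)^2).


dx=-12, dy=-9, dz=-7
d = sqrt(144+81+49) = sqrt(274) = 16.5529

16.5529


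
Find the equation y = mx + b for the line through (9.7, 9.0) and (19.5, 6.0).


m = (-3.0)/(9.8) = -0.3061
b = y1 - m*x1 = 9.0 - (-3.0*9.7)/(9.8) = 9.0 + 2.9694 = 11.9694

y = -0.3061x + 11.9694


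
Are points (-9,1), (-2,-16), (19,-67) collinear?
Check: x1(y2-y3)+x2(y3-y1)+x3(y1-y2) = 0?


-9*(-16+ 67) - 2*(-67-1) + 19*(1+ 16)
= -459 + 136 + 323 = 0

Yes, collinear (determinant = 0)


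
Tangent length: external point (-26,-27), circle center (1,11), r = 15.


d = sqrt((-26-1)^2 + (-27-11)^2) = sqrt(729+1444) = 46.6154
L = sqrt(2173.0000 - 225) = sqrt(1948.0000) = 44.1362

44.1362


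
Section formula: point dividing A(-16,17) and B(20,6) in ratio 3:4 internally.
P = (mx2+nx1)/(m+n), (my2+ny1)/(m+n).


Px = (3*20 + 4*(-16))/7 = -4/7 = -0.5714
Py = (3*6 + 4*17)/7 = 86/7 = 12.2857

P = (-0.5714, 12.2857)


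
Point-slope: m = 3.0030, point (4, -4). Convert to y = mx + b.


y + 4 = 3.0030(x - 4)
y = 3.0030x - 4 - 3.0030*4
y = 3.0030x - 16.0120

y = 3.0030x - 16.0120


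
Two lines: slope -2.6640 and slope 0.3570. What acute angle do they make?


m1-m2 = -3.021
1+m1*m2 = 0.048952
tan(theta) = |-3.021/0.048952| = 61.713515
theta = arctan(|-3.021/0.048952|) = 89.0717 degrees (acute angle)

89.0717 degrees


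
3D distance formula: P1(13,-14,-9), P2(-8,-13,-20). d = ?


dx=-21, dy=1, dz=-11
d = sqrt(441+1+121) = sqrt(563) = 23.7276

23.7276


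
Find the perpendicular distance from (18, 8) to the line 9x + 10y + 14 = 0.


|9*18 + 10*8 + 14| = |256| = 256
sqrt(81 + 100) = sqrt(181) = 13.4536
d = 256/sqrt(181) = 19.0283

19.0283


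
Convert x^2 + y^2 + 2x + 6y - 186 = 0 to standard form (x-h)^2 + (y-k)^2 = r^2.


h = -D/2 = -2/2 = -1
k = -E/2 = -6/2 = -3
r^2 = h^2 + k^2 - F = 1 + 9 + 186 = 196
r = 14

Center (-1, -3), radius = 14


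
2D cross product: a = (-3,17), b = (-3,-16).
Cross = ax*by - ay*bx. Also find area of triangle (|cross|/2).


cross = -3*(-16) - 17*(-3) = 48 + 51 = 99
Triangle area = |99|/2 = 99/2 = 49.5000

cross = 99, triangle area = 49.5000


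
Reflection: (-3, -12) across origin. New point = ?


Reflection rule for origin: (-x, -y)
(-3, -12) -> (3, 12)

(3, 12)


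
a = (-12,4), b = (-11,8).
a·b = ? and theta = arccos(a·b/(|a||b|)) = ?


a·b = -12*(-11) + 4*8 = 132 + 32 = 164
|a| = sqrt(144+16) = 12.6491
|b| = sqrt(121+64) = 13.6015
cos(theta) = 164/(sqrt(160)*sqrt(185)) = 164/sqrt(29600) = 0.953231
theta = arccos(164/sqrt(29600)) = 17.5924 degrees

a·b = 164, theta = 17.5924 deg


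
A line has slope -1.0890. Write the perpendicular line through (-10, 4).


Perpendicular slope = -1/m1 = -1/(-1.0890) = 0.9183
b2 = y0 - m2*x0 = 4 - 10/(-1.0890) = 4 + 9.1827 = 13.1827

y = 0.9183x + 13.1827


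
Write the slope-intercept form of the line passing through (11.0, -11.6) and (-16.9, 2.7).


m = (14.3)/(-27.9) = -0.5125
b = y1 - m*x1 = -11.6 - (14.3*11.0)/(-27.9) = -11.6 + 5.6380 = -5.9620

y = -0.5125x - 5.9620


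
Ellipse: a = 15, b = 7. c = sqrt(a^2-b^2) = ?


c^2 = 15^2 - 7^2 = 225 - 49 = 176
c = sqrt(176) = 13.2665

c = 13.2665


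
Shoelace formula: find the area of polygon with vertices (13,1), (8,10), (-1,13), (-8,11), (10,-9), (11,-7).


sum(xi*y_{i+1}) = 13*10 + 8*13 - 1*11 - 8*(-9) + 10*(-7) + 11*1 = 236
sum(yi*x_{i+1}) = 1*8 + 10*(-1) + 13*(-8) + 11*10 - 9*11 - 7*13 = -186
Area = |236 + 186|/2 = 422/2 = 211.0000

211.0000 sq units


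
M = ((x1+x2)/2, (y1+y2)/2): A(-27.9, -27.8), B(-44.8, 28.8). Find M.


Mx = (-27.9 - 44.8)/2 = -72.7/2 = -36.3500
My = (-27.8 + 28.8)/2 = 1.0/2 = 0.5000

(-36.3500, 0.5000)


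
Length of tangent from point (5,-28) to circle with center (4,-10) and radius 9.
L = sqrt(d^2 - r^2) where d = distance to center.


d = sqrt((5-4)^2 + (-28+ 10)^2) = sqrt(1+324) = 18.0278
L = sqrt(325.0000 - 81) = sqrt(244.0000) = 15.6205

15.6205


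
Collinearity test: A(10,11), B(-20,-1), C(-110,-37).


10*(-1+ 37) - 20*(-37-11) - 110*(11+ 1)
= 360 + 960 - 1320 = 0

Yes, collinear (determinant = 0)


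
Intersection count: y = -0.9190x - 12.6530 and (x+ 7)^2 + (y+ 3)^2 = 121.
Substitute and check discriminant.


Substitute y = -0.9190x - 12.6530: (x+ 7)^2 + (-0.9190x- 12.6530+ 3)^2 = 121
Expand to Ax^2 + Bx + C = 0, where b-k = -9.653
A = 1+m^2 = 1.844561
B = 2(m(b-k) - h) = 2(-0.9190*(-9.653) + 7) = 31.742214
C = h^2 + (b-k)^2 - r^2 = 49 + 93.180409 - 121 = 21.180409
disc = B^2-4AC = 1007.5681 - 156.2742 = 851.2939
disc > 0

2 intersection points


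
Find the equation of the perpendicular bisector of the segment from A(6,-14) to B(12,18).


Midpoint = (9, 2)
Slope of AB = dy/dx = 32/6 = 5.3333
Perp slope = -dx/dy = -6/32 = -0.1875
b = My - (perp slope)*Mx = 2 + (6*9)/32 = 2 + 1.6875 = 3.6875

y = -0.1875x + 3.6875


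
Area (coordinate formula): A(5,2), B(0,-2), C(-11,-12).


5*(-2+ 12) = 50
0*(-12-2) = 0
-11*(2+ 2) = -44
sum = 6
Area = |6|/2 = 3.0000

3.0000 sq units


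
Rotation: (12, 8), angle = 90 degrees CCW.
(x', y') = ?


cos(90) = 0, sin(90) = 1
x' = 12*0 - 8*1 = -8
y' = 12*1 + 8*0 = 12

(-8, 12)


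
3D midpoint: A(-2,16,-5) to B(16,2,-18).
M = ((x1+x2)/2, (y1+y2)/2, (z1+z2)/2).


Mx = (-2+16)/2 = 7.0000
My = (16+2)/2 = 9.0000
Mz = (-5- 18)/2 = -11.5000

M = (7.0000, 9.0000, -11.5000)


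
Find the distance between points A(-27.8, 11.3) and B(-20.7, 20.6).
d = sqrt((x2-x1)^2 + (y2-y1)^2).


dx = -20.7 + 27.8 = 7.1
dy = 20.6 - 11.3 = 9.3
d = sqrt(50.41 + 86.49) = sqrt(136.9) = 11.7004

11.7004


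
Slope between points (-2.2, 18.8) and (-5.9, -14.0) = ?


dy = -14.0 - 18.8 = -32.8
dx = -5.9 + 2.2 = -3.7
m = -32.8/(-3.7) = 8.8649

m = 8.8649


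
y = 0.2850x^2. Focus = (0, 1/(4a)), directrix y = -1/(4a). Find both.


a = 0.2850
1/(4a) = 0.8772
Focus = (0, 0.8772)
Directrix: y = -0.8772

Focus = (0, 0.8772), Directrix: y = -0.8772


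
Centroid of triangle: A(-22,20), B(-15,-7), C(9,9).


Gx = (-22- 15+9)/3 = -28/3 = -9.3333
Gy = (20- 7+9)/3 = 22/3 = 7.3333

G = (-9.3333, 7.3333)


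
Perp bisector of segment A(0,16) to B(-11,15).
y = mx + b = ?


Midpoint = (-5.5, 15.5)
Slope of AB = dy/dx = -1/(-11) = 0.0909
Perp slope = -dx/dy = -11/1 = -11.0000
b = My - (perp slope)*Mx = 15.5 + (-11*(-5.5))/(-1) = 15.5 - 60.5000 = -45.0000

y = -11.0000x - 45.0000


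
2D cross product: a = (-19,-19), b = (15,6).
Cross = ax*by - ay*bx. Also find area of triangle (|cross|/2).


cross = -19*6 + 19*15 = -114 + 285 = 171
Triangle area = |171|/2 = 171/2 = 85.5000

cross = 171, triangle area = 85.5000


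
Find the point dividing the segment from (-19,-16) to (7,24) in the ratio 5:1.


Px = (5*7 + 1*(-19))/6 = 16/6 = 2.6667
Py = (5*24 + 1*(-16))/6 = 104/6 = 17.3333

P = (2.6667, 17.3333)


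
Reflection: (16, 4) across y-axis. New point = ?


Reflection rule for y-axis: (-x, y)
(16, 4) -> (-16, 4)

(-16, 4)


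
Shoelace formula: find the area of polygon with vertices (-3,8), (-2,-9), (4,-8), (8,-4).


sum(xi*y_{i+1}) = -3*(-9) - 2*(-8) + 4*(-4) + 8*8 = 91
sum(yi*x_{i+1}) = 8*(-2) - 9*4 - 8*8 - 4*(-3) = -104
Area = |91 + 104|/2 = 195/2 = 97.5000

97.5000 sq units


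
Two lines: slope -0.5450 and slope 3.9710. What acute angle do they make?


m1-m2 = -4.516
1+m1*m2 = -1.164195
tan(theta) = |-4.516/(-1.164195)| = 3.879075
theta = arctan(|-4.516/(-1.164195)|) = 75.5443 degrees (acute angle)

75.5443 degrees


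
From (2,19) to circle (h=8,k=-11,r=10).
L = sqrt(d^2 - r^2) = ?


d = sqrt((2-8)^2 + (19+ 11)^2) = sqrt(36+900) = 30.5941
L = sqrt(936.0000 - 100) = sqrt(836.0000) = 28.9137

28.9137


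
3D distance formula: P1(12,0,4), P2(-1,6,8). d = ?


dx=-13, dy=6, dz=4
d = sqrt(169+36+16) = sqrt(221) = 14.8661

14.8661


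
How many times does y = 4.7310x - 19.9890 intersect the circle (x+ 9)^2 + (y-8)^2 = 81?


Substitute y = 4.7310x - 19.9890: (x+ 9)^2 + (4.7310x- 19.9890-8)^2 = 81
Expand to Ax^2 + Bx + C = 0, where b-k = -27.989
A = 1+m^2 = 23.382361
B = 2(m(b-k) - h) = 2(4.7310*(-27.989) + 9) = -246.831918
C = h^2 + (b-k)^2 - r^2 = 81 + 783.384121 - 81 = 783.384121
disc = B^2-4AC = 60925.9957 - 73269.4813 = -12343.4856
disc < 0

0 intersection points


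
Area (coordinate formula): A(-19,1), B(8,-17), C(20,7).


-19*(-17-7) = 456
8*(7-1) = 48
20*(1+ 17) = 360
sum = 864
Area = |864|/2 = 432.0000

432.0000 sq units


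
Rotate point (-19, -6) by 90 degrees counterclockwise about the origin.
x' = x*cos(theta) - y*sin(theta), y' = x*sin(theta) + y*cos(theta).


cos(90) = 0, sin(90) = 1
x' = -19*0 + 6*1 = 6
y' = -19*1 - 6*0 = -19

(6, -19)


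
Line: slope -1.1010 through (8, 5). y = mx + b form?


y - 5 = -1.1010(x - 8)
y = -1.1010x + 5 + 1.1010*8
y = -1.1010x + 13.8080

y = -1.1010x + 13.8080


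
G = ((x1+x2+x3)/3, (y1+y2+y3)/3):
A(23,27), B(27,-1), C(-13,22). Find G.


Gx = (23+27- 13)/3 = 37/3 = 12.3333
Gy = (27- 1+22)/3 = 48/3 = 16.0000

G = (12.3333, 16.0000)


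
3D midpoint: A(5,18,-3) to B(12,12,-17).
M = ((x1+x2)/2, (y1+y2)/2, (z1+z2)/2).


Mx = (5+12)/2 = 8.5000
My = (18+12)/2 = 15.0000
Mz = (-3- 17)/2 = -10.0000

M = (8.5000, 15.0000, -10.0000)


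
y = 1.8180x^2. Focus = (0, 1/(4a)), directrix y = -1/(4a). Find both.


a = 1.8180
1/(4a) = 0.1375
Focus = (0, 0.1375)
Directrix: y = -0.1375

Focus = (0, 0.1375), Directrix: y = -0.1375


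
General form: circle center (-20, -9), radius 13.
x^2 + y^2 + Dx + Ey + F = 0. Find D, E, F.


(x+ 20)^2 + (y+ 9)^2 = 13^2
D = -2h = 40, E = -2k = 18
F = h^2+k^2-r^2 = 400+81-169 = 312

D = 40, E = 18, F = 312


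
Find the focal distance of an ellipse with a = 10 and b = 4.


c^2 = 10^2 - 4^2 = 100 - 16 = 84
c = sqrt(84) = 9.1652

c = 9.1652


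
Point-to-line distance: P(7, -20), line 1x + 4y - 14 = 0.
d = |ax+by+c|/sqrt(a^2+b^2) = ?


|1*7 + 4*(-20) - 14| = |-87| = 87
sqrt(1 + 16) = sqrt(17) = 4.1231
d = 87/sqrt(17) = 21.1006

21.1006


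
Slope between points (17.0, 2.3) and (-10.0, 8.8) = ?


dy = 8.8 - 2.3 = 6.5
dx = -10.0 - 17.0 = -27.0
m = 6.5/(-27.0) = -0.2407

m = -0.2407


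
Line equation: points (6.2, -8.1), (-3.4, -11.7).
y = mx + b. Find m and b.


m = (-3.6)/(-9.6) = 0.3750
b = y1 - m*x1 = -8.1 - (-3.6*6.2)/(-9.6) = -8.1 - 2.3250 = -10.4250

y = 0.3750x - 10.4250


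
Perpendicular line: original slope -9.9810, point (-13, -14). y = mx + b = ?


Perpendicular slope = -1/m1 = -1/(-9.9810) = 0.1002
b2 = y0 - m2*x0 = -14 - 13/(-9.9810) = -14 + 1.3025 = -12.6975

y = 0.1002x - 12.6975


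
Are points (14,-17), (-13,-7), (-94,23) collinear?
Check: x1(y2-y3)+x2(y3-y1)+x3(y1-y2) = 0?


14*(-7-23) - 13*(23+ 17) - 94*(-17+ 7)
= -420 - 520 + 940 = 0

Yes, collinear (determinant = 0)


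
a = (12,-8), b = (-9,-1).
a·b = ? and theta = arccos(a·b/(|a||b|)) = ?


a·b = 12*(-9) - 8*(-1) = -108 + 8 = -100
|a| = sqrt(144+64) = 14.4222
|b| = sqrt(81+1) = 9.0554
cos(theta) = -100/(sqrt(208)*sqrt(82)) = -100/sqrt(17056) = -0.765705
theta = arccos(-100/sqrt(17056)) = 139.9697 degrees

a·b = -100, theta = 139.9697 deg


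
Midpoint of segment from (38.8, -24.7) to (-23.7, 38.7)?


Mx = (38.8 - 23.7)/2 = 15.1/2 = 7.5500
My = (-24.7 + 38.7)/2 = 14/2 = 7.0000

(7.5500, 7.0000)


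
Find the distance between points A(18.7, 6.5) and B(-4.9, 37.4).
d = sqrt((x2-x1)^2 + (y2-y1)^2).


dx = -4.9 - 18.7 = -23.6
dy = 37.4 - 6.5 = 30.9
d = sqrt(556.96 + 954.81) = sqrt(1511.77) = 38.8815

38.8815


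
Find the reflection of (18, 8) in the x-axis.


Reflection rule for x-axis: (x, -y)
(18, 8) -> (18, -8)

(18, -8)


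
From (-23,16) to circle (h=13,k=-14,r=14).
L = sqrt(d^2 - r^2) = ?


d = sqrt((-23-13)^2 + (16+ 14)^2) = sqrt(1296+900) = 46.8615
L = sqrt(2196.0000 - 196) = sqrt(2000.0000) = 44.7214

44.7214


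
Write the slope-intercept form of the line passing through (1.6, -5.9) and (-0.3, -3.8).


m = (2.1)/(-1.9) = -1.1053
b = y1 - m*x1 = -5.9 - (2.1*1.6)/(-1.9) = -5.9 + 1.7684 = -4.1316

y = -1.1053x - 4.1316


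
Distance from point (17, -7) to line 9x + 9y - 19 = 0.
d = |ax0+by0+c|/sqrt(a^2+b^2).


|9*17 + 9*(-7) - 19| = |71| = 71
sqrt(81 + 81) = sqrt(162) = 12.7279
d = 71/sqrt(162) = 5.5783

5.5783


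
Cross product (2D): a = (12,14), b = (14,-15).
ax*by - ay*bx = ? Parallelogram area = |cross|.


cross = 12*(-15) - 14*14 = -180 - 196 = -376
Parallelogram area = |-376| = 376

cross = -376, parallelogram area = 376


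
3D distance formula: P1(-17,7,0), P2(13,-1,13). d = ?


dx=30, dy=-8, dz=13
d = sqrt(900+64+169) = sqrt(1133) = 33.6601

33.6601


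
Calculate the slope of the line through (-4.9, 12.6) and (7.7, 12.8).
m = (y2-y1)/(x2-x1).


dy = 12.8 - 12.6 = 0.2
dx = 7.7 + 4.9 = 12.6
m = 0.2/12.6 = 0.0159

m = 0.0159


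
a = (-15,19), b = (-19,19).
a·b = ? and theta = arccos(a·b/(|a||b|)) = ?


a·b = -15*(-19) + 19*19 = 285 + 361 = 646
|a| = sqrt(225+361) = 24.2074
|b| = sqrt(361+361) = 26.8701
cos(theta) = 646/(sqrt(586)*sqrt(722)) = 646/sqrt(423092) = 0.993151
theta = arccos(646/sqrt(423092)) = 6.7098 degrees

a·b = 646, theta = 6.7098 deg


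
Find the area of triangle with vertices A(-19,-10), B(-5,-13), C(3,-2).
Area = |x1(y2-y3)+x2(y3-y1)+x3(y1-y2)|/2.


-19*(-13+ 2) = 209
-5*(-2+ 10) = -40
3*(-10+ 13) = 9
sum = 178
Area = |178|/2 = 89.0000

89.0000 sq units


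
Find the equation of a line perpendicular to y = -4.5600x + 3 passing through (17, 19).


Perpendicular slope = -1/m1 = -1/(-4.5600) = 0.2193
b2 = y0 - m2*x0 = 19 + 17/(-4.5600) = 19 - 3.7281 = 15.2719

y = 0.2193x + 15.2719


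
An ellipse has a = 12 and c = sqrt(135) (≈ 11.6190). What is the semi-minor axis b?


b^2 = 12^2 - (sqrt(135))^2 = 144 - 135 = 9
b = sqrt(9) = 3

b = 3


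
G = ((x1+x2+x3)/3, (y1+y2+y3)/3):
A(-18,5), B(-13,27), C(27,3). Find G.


Gx = (-18- 13+27)/3 = -4/3 = -1.3333
Gy = (5+27+3)/3 = 35/3 = 11.6667

G = (-1.3333, 11.6667)


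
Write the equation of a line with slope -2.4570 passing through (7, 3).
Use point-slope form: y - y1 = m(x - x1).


y - 3 = -2.4570(x - 7)
y = -2.4570x + 3 + 2.4570*7
y = -2.4570x + 20.1990

y = -2.4570x + 20.1990


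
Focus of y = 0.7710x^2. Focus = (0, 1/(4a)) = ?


a = 0.7710
4a = 3.0840
focus = (0, 1/3.0840) = (0, 0.3243)

Focus = (0, 0.3243)


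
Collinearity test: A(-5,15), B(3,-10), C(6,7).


-5*(-10-7) + 3*(7-15) + 6*(15+ 10)
= 85 - 24 + 150 = 211

No, not collinear (determinant = 211)


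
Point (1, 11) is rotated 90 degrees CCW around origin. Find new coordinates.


cos(90) = 0, sin(90) = 1
x' = 1*0 - 11*1 = -11
y' = 1*1 + 11*0 = 1

(-11, 1)


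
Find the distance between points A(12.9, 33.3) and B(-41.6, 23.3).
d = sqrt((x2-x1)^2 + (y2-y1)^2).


dx = -41.6 - 12.9 = -54.5
dy = 23.3 - 33.3 = -10
d = sqrt(2970.25 + 100) = sqrt(3070.25) = 55.4098

55.4098


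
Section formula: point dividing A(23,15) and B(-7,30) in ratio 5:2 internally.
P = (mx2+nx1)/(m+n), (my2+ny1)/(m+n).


Px = (5*(-7) + 2*23)/7 = 11/7 = 1.5714
Py = (5*30 + 2*15)/7 = 180/7 = 25.7143

P = (1.5714, 25.7143)


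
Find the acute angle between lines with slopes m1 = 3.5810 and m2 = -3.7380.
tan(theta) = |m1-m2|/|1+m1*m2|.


m1-m2 = 7.319
1+m1*m2 = -12.385778
tan(theta) = |7.319/(-12.385778)| = 0.590920
theta = arctan(|7.319/(-12.385778)|) = 30.5797 degrees (acute angle)

30.5797 degrees


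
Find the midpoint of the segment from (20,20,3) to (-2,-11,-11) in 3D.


Mx = (20- 2)/2 = 9.0000
My = (20- 11)/2 = 4.5000
Mz = (3- 11)/2 = -4.0000

M = (9.0000, 4.5000, -4.0000)


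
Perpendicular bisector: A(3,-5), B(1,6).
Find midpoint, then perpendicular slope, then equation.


Midpoint = (2, 0.5)
Slope of AB = dy/dx = 11/(-2) = -5.5000
Perp slope = -dx/dy = 2/11 = 0.1818
b = My - (perp slope)*Mx = 0.5 + (-2*2)/11 = 0.5 - 0.3636 = 0.1364

y = 0.1818x + 0.1364


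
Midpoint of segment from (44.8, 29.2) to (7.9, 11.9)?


Mx = (44.8 + 7.9)/2 = 52.7/2 = 26.3500
My = (29.2 + 11.9)/2 = 41.1/2 = 20.5500

(26.3500, 20.5500)


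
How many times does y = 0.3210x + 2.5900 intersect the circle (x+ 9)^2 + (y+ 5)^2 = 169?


Substitute y = 0.3210x + 2.5900: (x+ 9)^2 + (0.3210x+2.5900+ 5)^2 = 169
Expand to Ax^2 + Bx + C = 0, where b-k = 7.59
A = 1+m^2 = 1.103041
B = 2(m(b-k) - h) = 2(0.3210*7.59 + 9) = 22.87278
C = h^2 + (b-k)^2 - r^2 = 81 + 57.6081 - 169 = -30.3919
disc = B^2-4AC = 523.1641 + 134.0940 = 657.2581
disc > 0

2 intersection points


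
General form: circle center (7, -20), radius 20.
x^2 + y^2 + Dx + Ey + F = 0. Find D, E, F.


(x-7)^2 + (y+ 20)^2 = 20^2
D = -2h = -14, E = -2k = 40
F = h^2+k^2-r^2 = 49+400-400 = 49

D = -14, E = 40, F = 49


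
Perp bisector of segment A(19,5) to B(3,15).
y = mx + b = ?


Midpoint = (11, 10)
Slope of AB = dy/dx = 10/(-16) = -0.6250
Perp slope = -dx/dy = 16/10 = 1.6000
b = My - (perp slope)*Mx = 10 + (-16*11)/10 = 10 - 17.6000 = -7.6000

y = 1.6000x - 7.6000


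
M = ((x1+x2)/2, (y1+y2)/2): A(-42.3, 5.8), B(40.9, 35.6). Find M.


Mx = (-42.3 + 40.9)/2 = -1.4/2 = -0.7000
My = (5.8 + 35.6)/2 = 41.4/2 = 20.7000

(-0.7000, 20.7000)


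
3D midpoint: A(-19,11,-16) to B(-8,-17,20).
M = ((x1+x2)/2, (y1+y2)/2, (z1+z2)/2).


Mx = (-19- 8)/2 = -13.5000
My = (11- 17)/2 = -3.0000
Mz = (-16+20)/2 = 2.0000

M = (-13.5000, -3.0000, 2.0000)


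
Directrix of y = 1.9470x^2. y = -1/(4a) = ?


a = 1.9470
1/(4a) = 0.1284
directrix: y = -0.1284 = -0.1284

y = -0.1284


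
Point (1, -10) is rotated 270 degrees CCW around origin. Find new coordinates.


cos(270) = 0, sin(270) = -1
x' = 1*0 + 10*(-1) = -10
y' = 1*(-1) - 10*0 = -1

(-10, -1)


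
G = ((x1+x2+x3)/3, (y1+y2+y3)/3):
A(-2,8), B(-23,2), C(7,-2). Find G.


Gx = (-2- 23+7)/3 = -18/3 = -6.0000
Gy = (8+2- 2)/3 = 8/3 = 2.6667

G = (-6.0000, 2.6667)


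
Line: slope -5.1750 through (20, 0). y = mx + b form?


y - 0 = -5.1750(x - 20)
y = -5.1750x + 0 + 5.1750*20
y = -5.1750x + 103.5000

y = -5.1750x + 103.5000


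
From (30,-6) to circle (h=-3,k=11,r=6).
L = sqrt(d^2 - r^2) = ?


d = sqrt((30+ 3)^2 + (-6-11)^2) = sqrt(1089+289) = 37.1214
L = sqrt(1378.0000 - 36) = sqrt(1342.0000) = 36.6333

36.6333


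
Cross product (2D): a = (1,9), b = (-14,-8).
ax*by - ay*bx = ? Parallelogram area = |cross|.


cross = 1*(-8) - 9*(-14) = -8 + 126 = 118
Parallelogram area = |118| = 118

cross = 118, parallelogram area = 118


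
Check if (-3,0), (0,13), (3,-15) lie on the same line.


-3*(13+ 15) + 0*(-15-0) + 3*(0-13)
= -84 + 0 - 39 = -123

No, not collinear (determinant = -123)


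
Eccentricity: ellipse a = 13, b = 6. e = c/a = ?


c = sqrt(169-36) = sqrt(133) = 11.5326
e = c/a = sqrt(133)/13 = 0.8871

e = 0.8871


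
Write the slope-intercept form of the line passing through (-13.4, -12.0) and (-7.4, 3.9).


m = (15.9)/(6.0) = 2.6500
b = y1 - m*x1 = -12.0 - (15.9*(-13.4))/(6.0) = -12.0 + 35.5100 = 23.5100

y = 2.6500x + 23.5100


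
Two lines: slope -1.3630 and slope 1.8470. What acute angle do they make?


m1-m2 = -3.21
1+m1*m2 = -1.517461
tan(theta) = |-3.21/(-1.517461)| = 2.115376
theta = arctan(|-3.21/(-1.517461)|) = 64.6985 degrees (acute angle)

64.6985 degrees


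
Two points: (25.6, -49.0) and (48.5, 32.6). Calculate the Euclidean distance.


dx = 48.5 - 25.6 = 22.9
dy = 32.6 + 49.0 = 81.6
d = sqrt(524.41 + 6658.56) = sqrt(7182.97) = 84.7524

84.7524


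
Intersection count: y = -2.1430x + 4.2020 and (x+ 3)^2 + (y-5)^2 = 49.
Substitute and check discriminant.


Substitute y = -2.1430x + 4.2020: (x+ 3)^2 + (-2.1430x+4.2020-5)^2 = 49
Expand to Ax^2 + Bx + C = 0, where b-k = -0.798
A = 1+m^2 = 5.592449
B = 2(m(b-k) - h) = 2(-2.1430*(-0.798) + 3) = 9.420228
C = h^2 + (b-k)^2 - r^2 = 9 + 0.636804 - 49 = -39.363196
disc = B^2-4AC = 88.7407 + 880.5467 = 969.2874
disc > 0

2 intersection points


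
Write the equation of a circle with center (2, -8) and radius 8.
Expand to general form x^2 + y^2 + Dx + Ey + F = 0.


(x-2)^2 + (y+ 8)^2 = 8^2
D = -2h = -4, E = -2k = 16
F = h^2+k^2-r^2 = 4+64-64 = 4

x^2 + y^2 - 4x + 16y + 4 = 0


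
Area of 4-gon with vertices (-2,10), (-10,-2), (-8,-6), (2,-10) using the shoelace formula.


sum(xi*y_{i+1}) = -2*(-2) - 10*(-6) - 8*(-10) + 2*10 = 164
sum(yi*x_{i+1}) = 10*(-10) - 2*(-8) - 6*2 - 10*(-2) = -76
Area = |164 + 76|/2 = 240/2 = 120.0000

120.0000 sq units


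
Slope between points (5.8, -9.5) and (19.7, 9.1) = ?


dy = 9.1 + 9.5 = 18.6
dx = 19.7 - 5.8 = 13.9
m = 18.6/13.9 = 1.3381

m = 1.3381


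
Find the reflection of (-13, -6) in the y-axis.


Reflection rule for y-axis: (-x, y)
(-13, -6) -> (13, -6)

(13, -6)


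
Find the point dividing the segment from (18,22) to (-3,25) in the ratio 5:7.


Px = (5*(-3) + 7*18)/12 = 111/12 = 9.2500
Py = (5*25 + 7*22)/12 = 279/12 = 23.2500

P = (9.2500, 23.2500)


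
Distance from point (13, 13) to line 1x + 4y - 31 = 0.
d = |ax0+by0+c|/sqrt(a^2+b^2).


|1*13 + 4*13 - 31| = |34| = 34
sqrt(1 + 16) = sqrt(17) = 4.1231
d = 34/sqrt(17) = 8.2462

8.2462


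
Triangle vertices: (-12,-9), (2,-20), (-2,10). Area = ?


-12*(-20-10) = 360
2*(10+ 9) = 38
-2*(-9+ 20) = -22
sum = 376
Area = |376|/2 = 188.0000

188.0000 sq units


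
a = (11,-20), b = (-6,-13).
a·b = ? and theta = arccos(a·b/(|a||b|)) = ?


a·b = 11*(-6) - 20*(-13) = -66 + 260 = 194
|a| = sqrt(121+400) = 22.8254
|b| = sqrt(36+169) = 14.3178
cos(theta) = 194/(sqrt(521)*sqrt(205)) = 194/sqrt(106805) = 0.593616
theta = arccos(194/sqrt(106805)) = 53.5859 degrees

a·b = 194, theta = 53.5859 deg


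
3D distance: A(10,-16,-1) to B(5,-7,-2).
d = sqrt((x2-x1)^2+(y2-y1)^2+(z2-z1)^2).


dx=-5, dy=9, dz=-1
d = sqrt(25+81+1) = sqrt(107) = 10.3441

10.3441


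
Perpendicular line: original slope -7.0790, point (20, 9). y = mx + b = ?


Perpendicular slope = -1/m1 = -1/(-7.0790) = 0.1413
b2 = y0 - m2*x0 = 9 + 20/(-7.0790) = 9 - 2.8253 = 6.1747

y = 0.1413x + 6.1747


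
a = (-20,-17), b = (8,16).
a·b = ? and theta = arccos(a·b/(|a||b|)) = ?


a·b = -20*8 - 17*16 = -160 - 272 = -432
|a| = sqrt(400+289) = 26.2488
|b| = sqrt(64+256) = 17.8885
cos(theta) = -432/(sqrt(689)*sqrt(320)) = -432/sqrt(220480) = -0.920024
theta = arccos(-432/sqrt(220480)) = 156.9296 degrees

a·b = -432, theta = 156.9296 deg


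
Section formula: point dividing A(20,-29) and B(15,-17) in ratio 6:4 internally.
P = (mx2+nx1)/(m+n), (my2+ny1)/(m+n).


Px = (6*15 + 4*20)/10 = 170/10 = 17.0000
Py = (6*(-17) + 4*(-29))/10 = -218/10 = -21.8000

P = (17.0000, -21.8000)


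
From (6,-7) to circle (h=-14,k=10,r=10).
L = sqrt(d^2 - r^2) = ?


d = sqrt((6+ 14)^2 + (-7-10)^2) = sqrt(400+289) = 26.2488
L = sqrt(689.0000 - 100) = sqrt(589.0000) = 24.2693

24.2693


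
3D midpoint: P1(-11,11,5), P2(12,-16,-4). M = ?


Mx = (-11+12)/2 = 0.5000
My = (11- 16)/2 = -2.5000
Mz = (5- 4)/2 = 0.5000

M = (0.5000, -2.5000, 0.5000)


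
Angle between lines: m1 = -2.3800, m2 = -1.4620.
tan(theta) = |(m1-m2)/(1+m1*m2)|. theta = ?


m1-m2 = -0.918
1+m1*m2 = 4.47956
tan(theta) = |-0.918/4.47956| = 0.204931
theta = arctan(|-0.918/4.47956|) = 11.5813 degrees (acute angle)

11.5813 degrees


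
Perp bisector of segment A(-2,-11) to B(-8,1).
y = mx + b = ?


Midpoint = (-5, -5)
Slope of AB = dy/dx = 12/(-6) = -2.0000
Perp slope = -dx/dy = 6/12 = 0.5000
b = My - (perp slope)*Mx = -5 + (-6*(-5))/12 = -5 + 2.5000 = -2.5000

y = 0.5000x - 2.5000


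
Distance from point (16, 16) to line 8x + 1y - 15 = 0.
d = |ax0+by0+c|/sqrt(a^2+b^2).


|8*16 + 1*16 - 15| = |129| = 129
sqrt(64 + 1) = sqrt(65) = 8.0623
d = 129/sqrt(65) = 16.0005

16.0005


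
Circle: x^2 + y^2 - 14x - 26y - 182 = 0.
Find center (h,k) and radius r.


h = -D/2 = 14/2 = 7
k = -E/2 = 26/2 = 13
r^2 = h^2 + k^2 - F = 49 + 169 + 182 = 400
r = 20

Center (7, 13), radius = 20


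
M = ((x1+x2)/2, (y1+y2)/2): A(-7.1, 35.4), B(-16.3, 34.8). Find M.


Mx = (-7.1 - 16.3)/2 = -23.4/2 = -11.7000
My = (35.4 + 34.8)/2 = 70.2/2 = 35.1000

(-11.7000, 35.1000)


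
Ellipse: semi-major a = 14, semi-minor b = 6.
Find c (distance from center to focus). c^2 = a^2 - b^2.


c^2 = 14^2 - 6^2 = 196 - 36 = 160
c = sqrt(160) = 12.6491

c = 12.6491


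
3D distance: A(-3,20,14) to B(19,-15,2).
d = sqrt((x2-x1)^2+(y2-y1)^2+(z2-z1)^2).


dx=22, dy=-35, dz=-12
d = sqrt(484+1225+144) = sqrt(1853) = 43.0465

43.0465


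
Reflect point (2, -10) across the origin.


Reflection rule for origin: (-x, -y)
(2, -10) -> (-2, 10)

(-2, 10)


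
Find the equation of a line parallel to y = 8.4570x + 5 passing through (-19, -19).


Parallel lines have equal slopes.
m2 = 8.4570
b2 = -19 - 8.4570*(-19) = 141.6830

y = 8.4570x + 141.6830


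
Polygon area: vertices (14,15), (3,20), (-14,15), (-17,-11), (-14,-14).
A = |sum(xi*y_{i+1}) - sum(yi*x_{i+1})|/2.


sum(xi*y_{i+1}) = 14*20 + 3*15 - 14*(-11) - 17*(-14) - 14*15 = 507
sum(yi*x_{i+1}) = 15*3 + 20*(-14) + 15*(-17) - 11*(-14) - 14*14 = -532
Area = |507 + 532|/2 = 1039/2 = 519.5000

519.5000 sq units
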